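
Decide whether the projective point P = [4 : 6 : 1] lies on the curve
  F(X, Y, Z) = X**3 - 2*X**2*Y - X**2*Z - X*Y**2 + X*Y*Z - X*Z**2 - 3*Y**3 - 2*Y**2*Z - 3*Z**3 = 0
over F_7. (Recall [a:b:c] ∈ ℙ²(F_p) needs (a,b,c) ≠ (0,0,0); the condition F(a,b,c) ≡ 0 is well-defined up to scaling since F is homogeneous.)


F(4,6,1) ≡ 3 (mod 7); P is NOT on the curve.

Evaluate F(4, 6, 1) term-by-term (mod 7).
  X**3 ↦ 1·64·1·1 = 64
  -2*X**2*Y ↦ -2·16·6·1 = -192
  -X**2*Z ↦ -1·16·1·1 = -16
  -X*Y**2 ↦ -1·4·36·1 = -144
  X*Y*Z ↦ 1·4·6·1 = 24
  -X*Z**2 ↦ -1·4·1·1 = -4
  -3*Y**3 ↦ -3·1·216·1 = -648
  -2*Y**2*Z ↦ -2·1·36·1 = -72
  -3*Z**3 ↦ -3·1·1·1 = -3
Sum: F(4, 6, 1) = (64) + (-192) + (-16) + (-144) + (24) + (-4) + (-648) + (-72) + (-3) = -991.
Reducing mod 7: -991 ≡ 3 (mod 7).
Since F(a, b, c) ≡ 3 ≠ 0 (mod 7), P does NOT lie on the curve.


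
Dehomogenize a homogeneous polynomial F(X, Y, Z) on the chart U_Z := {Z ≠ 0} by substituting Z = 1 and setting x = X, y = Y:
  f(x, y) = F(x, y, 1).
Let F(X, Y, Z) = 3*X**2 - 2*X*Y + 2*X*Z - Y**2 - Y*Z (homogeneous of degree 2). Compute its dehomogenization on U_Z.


f(x, y) = 3*x**2 - 2*x*y + 2*x - y**2 - y

On U_Z we set Z = 1. Each monomial c·X^i·Y^j·Z^k in F becomes c·x^i·y^j·1^k = c·x^i·y^j.
Substituting Z = 1: F(X, Y, 1) = 3*x**2 - 2*x*y + 2*x - y**2 - y.
Note: deg(f) ≤ deg(F) = 2; strict inequality happens when F is divisible by Z (lost terms).


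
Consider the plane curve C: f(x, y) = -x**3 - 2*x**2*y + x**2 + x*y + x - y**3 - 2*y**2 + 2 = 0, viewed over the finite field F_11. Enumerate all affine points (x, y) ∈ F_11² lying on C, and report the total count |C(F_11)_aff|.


Affine F_11-points: {(0, 6), (0, 8), (2, 0), (8, 1), (8, 9), (8, 10), (10, 5)}; count = 7.

For each of the 121 pairs (x, y) ∈ F_11², evaluate f(x, y) mod 11. Record the zeros.
  x = 0: [0↦2, 1↦10, 2↦8, 3↦1, 4↦5, 5↦3, 6↦0, 7↦1, 8↦0, 9↦2, 10↦1]  zeros at y ∈ {6, 8}
  x = 1: [0↦3, 1↦10, 2↦7, 3↦10, 4↦2, 5↦10, 6↦6, 7↦6, 8↦4, 9↦5, 10↦3]  zeros at y ∈ ∅
  x = 2: [0↦0, 1↦2, 2↦5, 3↦3, 4↦1, 5↦4, 6↦6, 7↦1, 8↦5, 9↦1, 10↦5]  zeros at y ∈ {0}
  x = 3: [0↦9, 1↦2, 2↦7, 3↦7, 4↦7, 5↦1, 6↦5, 7↦2, 8↦8, 9↦6, 10↦1]  zeros at y ∈ ∅
  x = 4: [0↦2, 1↦4, 2↦7, 3↦5, 4↦3, 5↦6, 6↦8, 7↦3, 8↦7, 9↦3, 10↦7]  zeros at y ∈ ∅
  x = 5: [0↦6, 1↦2, 2↦10, 3↦2, 4↦5, 5↦2, 6↦9, 7↦9, 8↦7, 9↦8, 10↦6]  zeros at y ∈ ∅
  x = 6: [0↦4, 1↦1, 2↦10, 3↦3, 4↦7, 5↦5, 6↦2, 7↦3, 8↦2, 9↦4, 10↦3]  zeros at y ∈ ∅
  x = 7: [0↦1, 1↦6, 2↦1, 3↦2, 4↦3, 5↦9, 6↦3, 7↦1, 8↦8, 9↦7, 10↦3]  zeros at y ∈ ∅
  x = 8: [0↦2, 1↦0, 2↦10, 3↦4, 4↦9, 5↦8, 6↦6, 7↦8, 8↦8, 9↦0, 10↦0]  zeros at y ∈ {1, 9, 10}
  x = 9: [0↦1, 1↦10, 2↦9, 3↦3, 4↦8, 5↦7, 6↦5, 7↦7, 8↦7, 9↦10, 10↦10]  zeros at y ∈ ∅
  x = 10: [0↦3, 1↦8, 2↦3, 3↦4, 4↦5, 5↦0, 6↦5, 7↦3, 8↦10, 9↦9, 10↦5]  zeros at y ∈ {5}
Collecting zeros: affine points = {(0, 6), (0, 8), (2, 0), (8, 1), (8, 9), (8, 10), (10, 5)}.
Total count |C(F_11)_aff| = 7.


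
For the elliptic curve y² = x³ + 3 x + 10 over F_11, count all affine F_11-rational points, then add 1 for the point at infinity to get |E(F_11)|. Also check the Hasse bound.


Affine points = {(1, 5), (1, 6), (4, 3), (4, 8), (7, 0)}; affine count = 5; |E(F_11)| = 6.

Discriminant check: Δ ∝ 4a³ + 27b² = 4·3³ + 27·10² = 4·27 + 27·100 ≡ 3 (mod 11). Nonzero ⇒ E is nonsingular.
For each x ∈ F_11, compute rhs = x³ + 3·x + 10 mod 11, then count y ∈ F_11 with y² ≡ rhs.
  x = 0: rhs = 10, matching y values: none (0 points).
  x = 1: rhs = 3, matching y values: 5, 6 (2 points).
  x = 2: rhs = 2, matching y values: none (0 points).
  x = 3: rhs = 2, matching y values: none (0 points).
  x = 4: rhs = 9, matching y values: 3, 8 (2 points).
  x = 5: rhs = 7, matching y values: none (0 points).
  x = 6: rhs = 2, matching y values: none (0 points).
  x = 7: rhs = 0, matching y values: 0 (1 points).
  x = 8: rhs = 7, matching y values: none (0 points).
  x = 9: rhs = 7, matching y values: none (0 points).
  x = 10: rhs = 6, matching y values: none (0 points).
Total affine count: 5.
Full point count |E(F_11)| = 5 + 1 = 6.
Hasse bound: |6 − (11+1)| = |-6| = 6 ≤ 2√11 ≈ 6.6332 ✓.


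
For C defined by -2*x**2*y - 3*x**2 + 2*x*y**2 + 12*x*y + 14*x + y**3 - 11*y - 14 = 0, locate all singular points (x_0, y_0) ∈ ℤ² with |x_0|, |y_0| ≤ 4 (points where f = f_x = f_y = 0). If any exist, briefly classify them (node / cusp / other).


Singular points: {(2, -1)}; classification: node.

Compute partial derivatives:
  f_x = -4*x*y - 6*x + 2*y**2 + 12*y + 14.
  f_y = -2*x**2 + 4*x*y + 12*x + 3*y**2 - 11.
Scan x_0 ∈ {−4, ..., 4}. For each x_0, f_y(x_0, y) is a polynomial in y; find its integer roots y ∈ {−4, ..., 4}, then test f_x and f at those candidates.
  x = -4: f_y(-4, y) = 3*y**2 - 16*y - 91; no integer root y with |y| ≤ 4.
  x = -3: f_y(-3, y) = 3*y**2 - 12*y - 65; no integer root y with |y| ≤ 4.
  x = -2: f_y(-2, y) = 3*y**2 - 8*y - 43; no integer root y with |y| ≤ 4.
  x = -1: f_y(-1, y) = 3*y**2 - 4*y - 25; no integer root y with |y| ≤ 4.
  x = 0: f_y(0, y) = 3*y**2 - 11; no integer root y with |y| ≤ 4.
  x = 1: f_y(1, y) = 3*y**2 + 4*y - 1; no integer root y with |y| ≤ 4.
  x = 2: f_y(2, y) = 3*y**2 + 8*y + 5; vanishes at y ∈ {-1}. (2, -1): f_x = 0, f = 0 — SINGULAR.
  x = 3: f_y(3, y) = 3*y**2 + 12*y + 7; no integer root y with |y| ≤ 4.
  x = 4: f_y(4, y) = 3*y**2 + 16*y + 5; no integer root y with |y| ≤ 4.
Only singular point on the grid: (2, -1).
Classify: substitute x = 2 + u, y = -1 + v and expand: f = -2*u**2*v - u**2 + 2*u*v**2 + v**3 + v**2.
No constant or linear terms (consistent with a singular point). Quadratic part: -u**2 + v**2. Cubic part: -2*u**2*v + 2*u*v**2 + v**3.
The quadratic part v**2 - u**2 = (v − u)(v + u) splits into two distinct linear factors, so there are two distinct tangent lines y − -1 = ±(x − 2) — this is a node (ordinary double point).
Classification: node.


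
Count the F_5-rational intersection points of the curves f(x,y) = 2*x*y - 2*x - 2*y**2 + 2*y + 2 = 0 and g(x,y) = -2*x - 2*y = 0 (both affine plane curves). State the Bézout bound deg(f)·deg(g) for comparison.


Common zeros: ∅; count = 0; Bézout bound = 2.

deg(f) = 2, deg(g) = 1, so Bézout bound = 2.
Scan x ∈ F_5. For each x, list the y ∈ F_5 with f(x, y) ≡ 0 and those with g(x, y) ≡ 0 (mod 5); the common zeros in that column are the intersection.
  x = 0: f ≡ 0 at y ∈ {3}; g ≡ 0 at y ∈ {0}; common: ∅.
  x = 1: f ≡ 0 at y ∈ {0, 2}; g ≡ 0 at y ∈ {4}; common: ∅.
  x = 2: f ≡ 0 at y ∈ {4}; g ≡ 0 at y ∈ {3}; common: ∅.
  x = 3: f ≡ 0 at y ∈ ∅; g ≡ 0 at y ∈ {2}; common: ∅.
  x = 4: f ≡ 0 at y ∈ ∅; g ≡ 0 at y ∈ {1}; common: ∅.
Collecting: common zeros = ∅, so the count is 0.
Comparison with the Bézout bound: 0 ≤ 2 = deg(f)·deg(g), as expected for curves with no common component (the affine F_5-count falls short of the bound because intersections may lie at infinity, over extension fields, or carry multiplicity).


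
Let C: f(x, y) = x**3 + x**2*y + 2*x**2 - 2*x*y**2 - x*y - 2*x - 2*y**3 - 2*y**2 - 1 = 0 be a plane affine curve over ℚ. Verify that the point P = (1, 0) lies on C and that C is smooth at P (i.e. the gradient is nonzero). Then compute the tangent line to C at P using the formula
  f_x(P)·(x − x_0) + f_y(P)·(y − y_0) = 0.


Tangent line at P: 5*x - 5 = 0.

Step 1: f(1, 0) = 0, so P lies on C.
Step 2: partial derivatives
  f_x(x, y) = 3*x**2 + 2*x*y + 4*x - 2*y**2 - y - 2, f_y(x, y) = x**2 - 4*x*y - x - 6*y**2 - 4*y.
  f_x(P) = 5, f_y(P) = 0 (gradient nonzero, so P is smooth).
Step 3: tangent line at P: 5·(x − 1) + 0·(y − 0) = 0.
Expanding: 5*x - 5 = 0.


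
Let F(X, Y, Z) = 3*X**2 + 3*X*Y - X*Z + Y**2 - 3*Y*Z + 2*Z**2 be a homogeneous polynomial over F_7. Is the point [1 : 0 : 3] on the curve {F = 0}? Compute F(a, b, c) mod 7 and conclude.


F(1,0,3) ≡ 4 (mod 7); P is NOT on the curve.

Evaluate F(1, 0, 3) term-by-term (mod 7).
  3*X**2 ↦ 3·1·1·1 = 3
  3*X*Y ↦ 3·1·0·1 = 0
  -X*Z ↦ -1·1·1·3 = -3
  Y**2 ↦ 1·1·0·1 = 0
  -3*Y*Z ↦ -3·1·0·3 = 0
  2*Z**2 ↦ 2·1·1·9 = 18
Sum: F(1, 0, 3) = (3) + (0) + (-3) + (0) + (0) + (18) = 18.
Reducing mod 7: 18 ≡ 4 (mod 7).
Since F(a, b, c) ≡ 4 ≠ 0 (mod 7), P does NOT lie on the curve.


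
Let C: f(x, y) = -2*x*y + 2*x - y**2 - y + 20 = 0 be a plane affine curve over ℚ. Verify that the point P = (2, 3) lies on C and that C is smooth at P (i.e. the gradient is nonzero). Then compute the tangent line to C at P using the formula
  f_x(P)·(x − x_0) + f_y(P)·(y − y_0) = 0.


Tangent line at P: -4*x - 11*y + 41 = 0.

Step 1: f(2, 3) = 0, so P lies on C.
Step 2: partial derivatives
  f_x(x, y) = 2 - 2*y, f_y(x, y) = -2*x - 2*y - 1.
  f_x(P) = -4, f_y(P) = -11 (gradient nonzero, so P is smooth).
Step 3: tangent line at P: -4·(x − 2) + -11·(y − 3) = 0.
Expanding: -4*x - 11*y + 41 = 0.


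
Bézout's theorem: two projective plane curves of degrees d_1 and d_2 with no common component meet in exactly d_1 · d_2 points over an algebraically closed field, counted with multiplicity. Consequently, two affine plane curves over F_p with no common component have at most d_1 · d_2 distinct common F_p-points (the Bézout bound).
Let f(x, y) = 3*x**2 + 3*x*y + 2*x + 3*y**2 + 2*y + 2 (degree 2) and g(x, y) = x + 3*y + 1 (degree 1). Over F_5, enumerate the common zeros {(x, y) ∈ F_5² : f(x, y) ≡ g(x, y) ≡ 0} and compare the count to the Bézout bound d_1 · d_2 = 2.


Common zeros: {(0, 3), (1, 1)}; count = 2; Bézout bound = 2.

deg(f) = 2, deg(g) = 1, so Bézout bound = 2.
Scan x ∈ F_5. For each x, list the y ∈ F_5 with f(x, y) ≡ 0 and those with g(x, y) ≡ 0 (mod 5); the common zeros in that column are the intersection.
  x = 0: f ≡ 0 at y ∈ {3}; g ≡ 0 at y ∈ {3}; common: {3}.
  x = 1: f ≡ 0 at y ∈ {1, 4}; g ≡ 0 at y ∈ {1}; common: {1}.
  x = 2: f ≡ 0 at y ∈ ∅; g ≡ 0 at y ∈ {4}; common: ∅.
  x = 3: f ≡ 0 at y ∈ {0, 3}; g ≡ 0 at y ∈ {2}; common: ∅.
  x = 4: f ≡ 0 at y ∈ {1}; g ≡ 0 at y ∈ {0}; common: ∅.
Collecting: common zeros = {(0, 3), (1, 1)}, so the count is 2.
Comparison with the Bézout bound: 2 ≤ 2 = deg(f)·deg(g), as expected for curves with no common component (the bound is attained).


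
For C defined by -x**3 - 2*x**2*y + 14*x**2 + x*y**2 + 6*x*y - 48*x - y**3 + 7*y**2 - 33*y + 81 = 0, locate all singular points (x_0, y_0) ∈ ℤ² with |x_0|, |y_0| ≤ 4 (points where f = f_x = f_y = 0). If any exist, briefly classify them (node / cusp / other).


Singular points: {(3, 3)}; classification: node.

Compute partial derivatives:
  f_x = -3*x**2 - 4*x*y + 28*x + y**2 + 6*y - 48.
  f_y = -2*x**2 + 2*x*y + 6*x - 3*y**2 + 14*y - 33.
Scan x_0 ∈ {−4, ..., 4}. For each x_0, f_y(x_0, y) is a polynomial in y; find its integer roots y ∈ {−4, ..., 4}, then test f_x and f at those candidates.
  x = -4: f_y(-4, y) = -3*y**2 + 6*y - 89; no integer root y with |y| ≤ 4.
  x = -3: f_y(-3, y) = -3*y**2 + 8*y - 69; no integer root y with |y| ≤ 4.
  x = -2: f_y(-2, y) = -3*y**2 + 10*y - 53; no integer root y with |y| ≤ 4.
  x = -1: f_y(-1, y) = -3*y**2 + 12*y - 41; no integer root y with |y| ≤ 4.
  x = 0: f_y(0, y) = -3*y**2 + 14*y - 33; no integer root y with |y| ≤ 4.
  x = 1: f_y(1, y) = -3*y**2 + 16*y - 29; no integer root y with |y| ≤ 4.
  x = 2: f_y(2, y) = -3*y**2 + 18*y - 29; no integer root y with |y| ≤ 4.
  x = 3: f_y(3, y) = -3*y**2 + 20*y - 33; vanishes at y ∈ {3}. (3, 3): f_x = 0, f = 0 — SINGULAR.
  x = 4: f_y(4, y) = -3*y**2 + 22*y - 41; no integer root y with |y| ≤ 4.
Only singular point on the grid: (3, 3).
Classify: substitute x = 3 + u, y = 3 + v and expand: f = -u**3 - 2*u**2*v - u**2 + u*v**2 - v**3 + v**2.
No constant or linear terms (consistent with a singular point). Quadratic part: -u**2 + v**2. Cubic part: -u**3 - 2*u**2*v + u*v**2 - v**3.
The quadratic part v**2 - u**2 = (v − u)(v + u) splits into two distinct linear factors, so there are two distinct tangent lines y − 3 = ±(x − 3) — this is a node (ordinary double point).
Classification: node.


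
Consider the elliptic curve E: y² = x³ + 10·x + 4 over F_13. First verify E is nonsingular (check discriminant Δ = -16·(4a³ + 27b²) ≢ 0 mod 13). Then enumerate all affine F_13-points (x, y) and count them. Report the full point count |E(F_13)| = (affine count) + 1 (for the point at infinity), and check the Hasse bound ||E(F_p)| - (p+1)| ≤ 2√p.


Affine points = {(0, 2), (0, 11), (3, 3), (3, 10), (4, 2), (4, 11), (5, 6), (5, 7), (7, 1), (7, 12), (9, 2), (9, 11), (10, 5), (10, 8)}; affine count = 14; |E(F_13)| = 15.

Discriminant check: Δ ∝ 4a³ + 27b² = 4·10³ + 27·4² = 4·1000 + 27·16 ≡ 12 (mod 13). Nonzero ⇒ E is nonsingular.
For each x ∈ F_13, compute rhs = x³ + 10·x + 4 mod 13, then count y ∈ F_13 with y² ≡ rhs.
  x = 0: rhs = 4, matching y values: 2, 11 (2 points).
  x = 1: rhs = 2, matching y values: none (0 points).
  x = 2: rhs = 6, matching y values: none (0 points).
  x = 3: rhs = 9, matching y values: 3, 10 (2 points).
  x = 4: rhs = 4, matching y values: 2, 11 (2 points).
  x = 5: rhs = 10, matching y values: 6, 7 (2 points).
  x = 6: rhs = 7, matching y values: none (0 points).
  x = 7: rhs = 1, matching y values: 1, 12 (2 points).
  x = 8: rhs = 11, matching y values: none (0 points).
  x = 9: rhs = 4, matching y values: 2, 11 (2 points).
  x = 10: rhs = 12, matching y values: 5, 8 (2 points).
  x = 11: rhs = 2, matching y values: none (0 points).
  x = 12: rhs = 6, matching y values: none (0 points).
Total affine count: 14.
Full point count |E(F_13)| = 14 + 1 = 15.
Hasse bound: |15 − (13+1)| = |1| = 1 ≤ 2√13 ≈ 7.2111 ✓.


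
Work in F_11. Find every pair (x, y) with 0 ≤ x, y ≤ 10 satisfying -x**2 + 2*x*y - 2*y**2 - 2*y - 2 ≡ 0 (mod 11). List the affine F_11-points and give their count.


Affine F_11-points: {(1, 2), (1, 9), (2, 6), (3, 0), (3, 2), (6, 7), (6, 9), (7, 3), (8, 0), (8, 7), (10, 3), (10, 6)}; count = 12.

For each of the 121 pairs (x, y) ∈ F_11², evaluate f(x, y) mod 11. Record the zeros.
  x = 0: [0↦9, 1↦5, 2↦8, 3↦7, 4↦2, 5↦4, 6↦2, 7↦7, 8↦8, 9↦5, 10↦9]  zeros at y ∈ ∅
  x = 1: [0↦8, 1↦6, 2↦0, 3↦1, 4↦9, 5↦2, 6↦2, 7↦9, 8↦1, 9↦0, 10↦6]  zeros at y ∈ {2, 9}
  x = 2: [0↦5, 1↦5, 2↦1, 3↦4, 4↦3, 5↦9, 6↦0, 7↦9, 8↦3, 9↦4, 10↦1]  zeros at y ∈ {6}
  x = 3: [0↦0, 1↦2, 2↦0, 3↦5, 4↦6, 5↦3, 6↦7, 7↦7, 8↦3, 9↦6, 10↦5]  zeros at y ∈ {0, 2}
  x = 4: [0↦4, 1↦8, 2↦8, 3↦4, 4↦7, 5↦6, 6↦1, 7↦3, 8↦1, 9↦6, 10↦7]  zeros at y ∈ ∅
  x = 5: [0↦6, 1↦1, 2↦3, 3↦1, 4↦6, 5↦7, 6↦4, 7↦8, 8↦8, 9↦4, 10↦7]  zeros at y ∈ ∅
  x = 6: [0↦6, 1↦3, 2↦7, 3↦7, 4↦3, 5↦6, 6↦5, 7↦0, 8↦2, 9↦0, 10↦5]  zeros at y ∈ {7, 9}
  x = 7: [0↦4, 1↦3, 2↦9, 3↦0, 4↦9, 5↦3, 6↦4, 7↦1, 8↦5, 9↦5, 10↦1]  zeros at y ∈ {3}
  x = 8: [0↦0, 1↦1, 2↦9, 3↦2, 4↦2, 5↦9, 6↦1, 7↦0, 8↦6, 9↦8, 10↦6]  zeros at y ∈ {0, 7}
  x = 9: [0↦5, 1↦8, 2↦7, 3↦2, 4↦4, 5↦2, 6↦7, 7↦8, 8↦5, 9↦9, 10↦9]  zeros at y ∈ ∅
  x = 10: [0↦8, 1↦2, 2↦3, 3↦0, 4↦4, 5↦4, 6↦0, 7↦3, 8↦2, 9↦8, 10↦10]  zeros at y ∈ {3, 6}
Collecting zeros: affine points = {(1, 2), (1, 9), (2, 6), (3, 0), (3, 2), (6, 7), (6, 9), (7, 3), (8, 0), (8, 7), (10, 3), (10, 6)}.
Total count |C(F_11)_aff| = 12.


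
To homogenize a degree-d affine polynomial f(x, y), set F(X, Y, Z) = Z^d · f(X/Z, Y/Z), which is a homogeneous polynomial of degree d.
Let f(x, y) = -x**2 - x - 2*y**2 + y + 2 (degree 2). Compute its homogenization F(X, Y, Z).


F(X, Y, Z) = -X**2 - X*Z - 2*Y**2 + Y*Z + 2*Z**2

deg(f) = 2.
Substitute x = X/Z, y = Y/Z into f, then multiply by Z^2.
  monomial -1·x^2·y^0 ↦ -1·X^2·Y^0·Z^0.
  monomial -1·x^1·y^0 ↦ -1·X^1·Y^0·Z^1.
  monomial -2·x^0·y^2 ↦ -2·X^0·Y^2·Z^0.
  monomial 1·x^0·y^1 ↦ 1·X^0·Y^1·Z^1.
  monomial 2·x^0·y^0 ↦ 2·X^0·Y^0·Z^2.
Collecting: F(X, Y, Z) = -X**2 - X*Z - 2*Y**2 + Y*Z + 2*Z**2.


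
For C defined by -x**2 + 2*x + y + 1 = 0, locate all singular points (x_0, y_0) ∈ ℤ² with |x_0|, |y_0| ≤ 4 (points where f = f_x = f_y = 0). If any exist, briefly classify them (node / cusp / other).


No singular points in the scanned grid; C is smooth there.

Compute partial derivatives:
  f_x = 2 - 2*x.
  f_y = 1.
f_y = 1 is a nonzero constant, so f_y never vanishes: no point (x, y) can satisfy f = f_x = f_y = 0. In particular no (x, y) ∈ {−4, ..., 4}² is singular; the curve is smooth.


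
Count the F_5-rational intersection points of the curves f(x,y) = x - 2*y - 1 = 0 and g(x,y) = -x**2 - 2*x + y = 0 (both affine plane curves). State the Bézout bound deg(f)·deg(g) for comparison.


Common zeros: {(2, 3), (4, 4)}; count = 2; Bézout bound = 2.

deg(f) = 1, deg(g) = 2, so Bézout bound = 2.
Scan x ∈ F_5. For each x, list the y ∈ F_5 with f(x, y) ≡ 0 and those with g(x, y) ≡ 0 (mod 5); the common zeros in that column are the intersection.
  x = 0: f ≡ 0 at y ∈ {2}; g ≡ 0 at y ∈ {0}; common: ∅.
  x = 1: f ≡ 0 at y ∈ {0}; g ≡ 0 at y ∈ {3}; common: ∅.
  x = 2: f ≡ 0 at y ∈ {3}; g ≡ 0 at y ∈ {3}; common: {3}.
  x = 3: f ≡ 0 at y ∈ {1}; g ≡ 0 at y ∈ {0}; common: ∅.
  x = 4: f ≡ 0 at y ∈ {4}; g ≡ 0 at y ∈ {4}; common: {4}.
Collecting: common zeros = {(2, 3), (4, 4)}, so the count is 2.
Comparison with the Bézout bound: 2 ≤ 2 = deg(f)·deg(g), as expected for curves with no common component (the bound is attained).


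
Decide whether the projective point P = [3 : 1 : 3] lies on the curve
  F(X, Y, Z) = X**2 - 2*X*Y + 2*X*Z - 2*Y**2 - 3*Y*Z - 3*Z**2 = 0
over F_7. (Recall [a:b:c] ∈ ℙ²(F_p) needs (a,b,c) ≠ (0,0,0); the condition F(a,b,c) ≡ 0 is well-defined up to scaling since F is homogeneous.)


F(3,1,3) ≡ 4 (mod 7); P is NOT on the curve.

Evaluate F(3, 1, 3) term-by-term (mod 7).
  X**2 ↦ 1·9·1·1 = 9
  -2*X*Y ↦ -2·3·1·1 = -6
  2*X*Z ↦ 2·3·1·3 = 18
  -2*Y**2 ↦ -2·1·1·1 = -2
  -3*Y*Z ↦ -3·1·1·3 = -9
  -3*Z**2 ↦ -3·1·1·9 = -27
Sum: F(3, 1, 3) = (9) + (-6) + (18) + (-2) + (-9) + (-27) = -17.
Reducing mod 7: -17 ≡ 4 (mod 7).
Since F(a, b, c) ≡ 4 ≠ 0 (mod 7), P does NOT lie on the curve.


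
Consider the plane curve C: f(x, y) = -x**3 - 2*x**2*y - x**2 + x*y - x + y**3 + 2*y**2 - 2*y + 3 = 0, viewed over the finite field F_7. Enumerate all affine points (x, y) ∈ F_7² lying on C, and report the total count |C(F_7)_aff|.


Affine F_7-points: {(0, 3), (0, 4), (0, 5), (1, 0), (1, 1), (1, 4), (3, 3), (4, 3), (4, 4), (4, 5), (5, 1), (6, 5)}; count = 12.

For each of the 49 pairs (x, y) ∈ F_7², evaluate f(x, y) mod 7. Record the zeros.
  x = 0: [0↦3, 1↦4, 2↦1, 3↦0, 4↦0, 5↦0, 6↦6]  zeros at y ∈ {3, 4, 5}
  x = 1: [0↦0, 1↦0, 2↦3, 3↦1, 4↦0, 5↦6, 6↦4]  zeros at y ∈ {0, 1, 4}
  x = 2: [0↦3, 1↦5, 2↦3, 3↦3, 4↦4, 5↦5, 6↦5]  zeros at y ∈ ∅
  x = 3: [0↦6, 1↦6, 2↦2, 3↦0, 4↦6, 5↦5, 6↦3]  zeros at y ∈ {3}
  x = 4: [0↦3, 1↦4, 2↦1, 3↦0, 4↦0, 5↦0, 6↦6]  zeros at y ∈ {3, 4, 5}
  x = 5: [0↦2, 1↦0, 2↦1, 3↦4, 4↦1, 5↦5, 6↦1]  zeros at y ∈ {1}
  x = 6: [0↦4, 1↦2, 2↦3, 3↦6, 4↦3, 5↦0, 6↦3]  zeros at y ∈ {5}
Collecting zeros: affine points = {(0, 3), (0, 4), (0, 5), (1, 0), (1, 1), (1, 4), (3, 3), (4, 3), (4, 4), (4, 5), (5, 1), (6, 5)}.
Total count |C(F_7)_aff| = 12.


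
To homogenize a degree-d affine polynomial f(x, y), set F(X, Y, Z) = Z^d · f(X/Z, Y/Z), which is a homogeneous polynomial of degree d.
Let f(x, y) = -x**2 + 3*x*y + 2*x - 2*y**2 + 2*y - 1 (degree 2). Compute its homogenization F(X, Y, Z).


F(X, Y, Z) = -X**2 + 3*X*Y + 2*X*Z - 2*Y**2 + 2*Y*Z - Z**2

deg(f) = 2.
Substitute x = X/Z, y = Y/Z into f, then multiply by Z^2.
  monomial -1·x^2·y^0 ↦ -1·X^2·Y^0·Z^0.
  monomial 3·x^1·y^1 ↦ 3·X^1·Y^1·Z^0.
  monomial 2·x^1·y^0 ↦ 2·X^1·Y^0·Z^1.
  monomial -2·x^0·y^2 ↦ -2·X^0·Y^2·Z^0.
  monomial 2·x^0·y^1 ↦ 2·X^0·Y^1·Z^1.
  monomial -1·x^0·y^0 ↦ -1·X^0·Y^0·Z^2.
Collecting: F(X, Y, Z) = -X**2 + 3*X*Y + 2*X*Z - 2*Y**2 + 2*Y*Z - Z**2.


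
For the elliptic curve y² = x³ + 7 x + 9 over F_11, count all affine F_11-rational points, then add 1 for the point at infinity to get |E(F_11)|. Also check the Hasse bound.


Affine points = {(0, 3), (0, 8), (2, 3), (2, 8), (5, 2), (5, 9), (6, 5), (6, 6), (7, 4), (7, 7), (8, 4), (8, 7), (9, 3), (9, 8), (10, 1), (10, 10)}; affine count = 16; |E(F_11)| = 17.

Discriminant check: Δ ∝ 4a³ + 27b² = 4·7³ + 27·9² = 4·343 + 27·81 ≡ 6 (mod 11). Nonzero ⇒ E is nonsingular.
For each x ∈ F_11, compute rhs = x³ + 7·x + 9 mod 11, then count y ∈ F_11 with y² ≡ rhs.
  x = 0: rhs = 9, matching y values: 3, 8 (2 points).
  x = 1: rhs = 6, matching y values: none (0 points).
  x = 2: rhs = 9, matching y values: 3, 8 (2 points).
  x = 3: rhs = 2, matching y values: none (0 points).
  x = 4: rhs = 2, matching y values: none (0 points).
  x = 5: rhs = 4, matching y values: 2, 9 (2 points).
  x = 6: rhs = 3, matching y values: 5, 6 (2 points).
  x = 7: rhs = 5, matching y values: 4, 7 (2 points).
  x = 8: rhs = 5, matching y values: 4, 7 (2 points).
  x = 9: rhs = 9, matching y values: 3, 8 (2 points).
  x = 10: rhs = 1, matching y values: 1, 10 (2 points).
Total affine count: 16.
Full point count |E(F_11)| = 16 + 1 = 17.
Hasse bound: |17 − (11+1)| = |5| = 5 ≤ 2√11 ≈ 6.6332 ✓.


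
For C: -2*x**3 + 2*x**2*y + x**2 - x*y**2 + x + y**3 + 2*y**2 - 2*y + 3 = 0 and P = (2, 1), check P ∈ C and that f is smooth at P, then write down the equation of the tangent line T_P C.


Tangent line at P: -12*x + 9*y + 15 = 0.

Step 1: f(2, 1) = 0, so P lies on C.
Step 2: partial derivatives
  f_x(x, y) = -6*x**2 + 4*x*y + 2*x - y**2 + 1, f_y(x, y) = 2*x**2 - 2*x*y + 3*y**2 + 4*y - 2.
  f_x(P) = -12, f_y(P) = 9 (gradient nonzero, so P is smooth).
Step 3: tangent line at P: -12·(x − 2) + 9·(y − 1) = 0.
Expanding: -12*x + 9*y + 15 = 0.


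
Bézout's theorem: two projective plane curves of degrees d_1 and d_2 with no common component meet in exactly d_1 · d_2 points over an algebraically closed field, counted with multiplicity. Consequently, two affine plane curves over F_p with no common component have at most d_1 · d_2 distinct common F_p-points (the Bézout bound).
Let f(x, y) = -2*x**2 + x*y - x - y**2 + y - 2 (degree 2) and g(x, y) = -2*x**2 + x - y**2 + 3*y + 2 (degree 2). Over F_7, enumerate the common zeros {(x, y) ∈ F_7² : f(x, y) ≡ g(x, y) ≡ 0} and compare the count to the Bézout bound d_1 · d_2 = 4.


Common zeros: ∅; count = 0; Bézout bound = 4.

deg(f) = 2, deg(g) = 2, so Bézout bound = 4.
Scan x ∈ F_7. For each x, list the y ∈ F_7 with f(x, y) ≡ 0 and those with g(x, y) ≡ 0 (mod 7); the common zeros in that column are the intersection.
  x = 0: f ≡ 0 at y ∈ {4}; g ≡ 0 at y ∈ ∅; common: ∅.
  x = 1: f ≡ 0 at y ∈ ∅; g ≡ 0 at y ∈ ∅; common: ∅.
  x = 2: f ≡ 0 at y ∈ ∅; g ≡ 0 at y ∈ {5}; common: ∅.
  x = 3: f ≡ 0 at y ∈ {5, 6}; g ≡ 0 at y ∈ ∅; common: ∅.
  x = 4: f ≡ 0 at y ∈ ∅; g ≡ 0 at y ∈ ∅; common: ∅.
  x = 5: f ≡ 0 at y ∈ {2, 4}; g ≡ 0 at y ∈ ∅; common: ∅.
  x = 6: f ≡ 0 at y ∈ {2, 5}; g ≡ 0 at y ∈ ∅; common: ∅.
Collecting: common zeros = ∅, so the count is 0.
Comparison with the Bézout bound: 0 ≤ 4 = deg(f)·deg(g), as expected for curves with no common component (the affine F_7-count falls short of the bound because intersections may lie at infinity, over extension fields, or carry multiplicity).


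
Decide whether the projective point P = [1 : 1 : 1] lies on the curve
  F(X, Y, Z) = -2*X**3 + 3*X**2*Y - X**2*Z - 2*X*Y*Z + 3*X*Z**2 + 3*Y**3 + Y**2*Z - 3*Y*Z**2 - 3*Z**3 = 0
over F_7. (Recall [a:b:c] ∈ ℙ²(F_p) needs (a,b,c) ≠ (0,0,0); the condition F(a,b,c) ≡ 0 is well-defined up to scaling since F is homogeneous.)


F(1,1,1) ≡ 6 (mod 7); P is NOT on the curve.

Evaluate F(1, 1, 1) term-by-term (mod 7).
  -2*X**3 ↦ -2·1·1·1 = -2
  3*X**2*Y ↦ 3·1·1·1 = 3
  -X**2*Z ↦ -1·1·1·1 = -1
  -2*X*Y*Z ↦ -2·1·1·1 = -2
  3*X*Z**2 ↦ 3·1·1·1 = 3
  3*Y**3 ↦ 3·1·1·1 = 3
  Y**2*Z ↦ 1·1·1·1 = 1
  -3*Y*Z**2 ↦ -3·1·1·1 = -3
  -3*Z**3 ↦ -3·1·1·1 = -3
Sum: F(1, 1, 1) = (-2) + (3) + (-1) + (-2) + (3) + (3) + (1) + (-3) + (-3) = -1.
Reducing mod 7: -1 ≡ 6 (mod 7).
Since F(a, b, c) ≡ 6 ≠ 0 (mod 7), P does NOT lie on the curve.


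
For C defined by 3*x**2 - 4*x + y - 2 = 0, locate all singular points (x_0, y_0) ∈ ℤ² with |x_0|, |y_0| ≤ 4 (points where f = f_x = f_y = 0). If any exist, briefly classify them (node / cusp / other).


No singular points in the scanned grid; C is smooth there.

Compute partial derivatives:
  f_x = 6*x - 4.
  f_y = 1.
f_y = 1 is a nonzero constant, so f_y never vanishes: no point (x, y) can satisfy f = f_x = f_y = 0. In particular no (x, y) ∈ {−4, ..., 4}² is singular; the curve is smooth.


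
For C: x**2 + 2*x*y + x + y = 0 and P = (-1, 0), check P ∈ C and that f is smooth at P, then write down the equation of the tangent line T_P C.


Tangent line at P: -x - y - 1 = 0.

Step 1: f(-1, 0) = 0, so P lies on C.
Step 2: partial derivatives
  f_x(x, y) = 2*x + 2*y + 1, f_y(x, y) = 2*x + 1.
  f_x(P) = -1, f_y(P) = -1 (gradient nonzero, so P is smooth).
Step 3: tangent line at P: -1·(x − -1) + -1·(y − 0) = 0.
Expanding: -x - y - 1 = 0.


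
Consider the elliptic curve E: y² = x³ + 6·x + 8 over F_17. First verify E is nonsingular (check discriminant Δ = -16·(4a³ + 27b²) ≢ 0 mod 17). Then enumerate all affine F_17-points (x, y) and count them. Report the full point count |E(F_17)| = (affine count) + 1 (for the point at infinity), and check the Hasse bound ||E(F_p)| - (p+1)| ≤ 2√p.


Affine points = {(0, 5), (0, 12), (1, 7), (1, 10), (3, 6), (3, 11), (7, 6), (7, 11), (9, 3), (9, 14), (16, 1), (16, 16)}; affine count = 12; |E(F_17)| = 13.

Discriminant check: Δ ∝ 4a³ + 27b² = 4·6³ + 27·8² = 4·216 + 27·64 ≡ 8 (mod 17). Nonzero ⇒ E is nonsingular.
For each x ∈ F_17, compute rhs = x³ + 6·x + 8 mod 17, then count y ∈ F_17 with y² ≡ rhs.
  x = 0: rhs = 8, matching y values: 5, 12 (2 points).
  x = 1: rhs = 15, matching y values: 7, 10 (2 points).
  x = 2: rhs = 11, matching y values: none (0 points).
  x = 3: rhs = 2, matching y values: 6, 11 (2 points).
  x = 4: rhs = 11, matching y values: none (0 points).
  x = 5: rhs = 10, matching y values: none (0 points).
  x = 6: rhs = 5, matching y values: none (0 points).
  x = 7: rhs = 2, matching y values: 6, 11 (2 points).
  x = 8: rhs = 7, matching y values: none (0 points).
  x = 9: rhs = 9, matching y values: 3, 14 (2 points).
  x = 10: rhs = 14, matching y values: none (0 points).
  x = 11: rhs = 11, matching y values: none (0 points).
  x = 12: rhs = 6, matching y values: none (0 points).
  x = 13: rhs = 5, matching y values: none (0 points).
  x = 14: rhs = 14, matching y values: none (0 points).
  x = 15: rhs = 5, matching y values: none (0 points).
  x = 16: rhs = 1, matching y values: 1, 16 (2 points).
Total affine count: 12.
Full point count |E(F_17)| = 12 + 1 = 13.
Hasse bound: |13 − (17+1)| = |-5| = 5 ≤ 2√17 ≈ 8.2462 ✓.


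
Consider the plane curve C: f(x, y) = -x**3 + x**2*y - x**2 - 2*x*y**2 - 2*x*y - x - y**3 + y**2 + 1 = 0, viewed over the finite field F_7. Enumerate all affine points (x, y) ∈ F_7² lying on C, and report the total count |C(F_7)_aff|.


Affine F_7-points: {(3, 5), (4, 5), (5, 0), (5, 2), (5, 3), (6, 1)}; count = 6.

For each of the 49 pairs (x, y) ∈ F_7², evaluate f(x, y) mod 7. Record the zeros.
  x = 0: [0↦1, 1↦1, 2↦4, 3↦4, 4↦2, 5↦6, 6↦3]  zeros at y ∈ ∅
  x = 1: [0↦5, 1↦2, 2↦5, 3↦1, 4↦5, 5↦4, 6↦6]  zeros at y ∈ ∅
  x = 2: [0↦1, 1↦4, 2↦2, 3↦3, 4↦1, 5↦4, 6↦6]  zeros at y ∈ ∅
  x = 3: [0↦4, 1↦1, 2↦3, 3↦4, 4↦5, 5↦0, 6↦4]  zeros at y ∈ {5}
  x = 4: [0↦1, 1↦1, 2↦2, 3↦5, 4↦4, 5↦0, 6↦1]  zeros at y ∈ {5}
  x = 5: [0↦0, 1↦5, 2↦0, 3↦0, 4↦6, 5↦5, 6↦5]  zeros at y ∈ {0, 2, 3}
  x = 6: [0↦2, 1↦0, 2↦5, 3↦4, 4↦5, 5↦2, 6↦3]  zeros at y ∈ {1}
Collecting zeros: affine points = {(3, 5), (4, 5), (5, 0), (5, 2), (5, 3), (6, 1)}.
Total count |C(F_7)_aff| = 6.


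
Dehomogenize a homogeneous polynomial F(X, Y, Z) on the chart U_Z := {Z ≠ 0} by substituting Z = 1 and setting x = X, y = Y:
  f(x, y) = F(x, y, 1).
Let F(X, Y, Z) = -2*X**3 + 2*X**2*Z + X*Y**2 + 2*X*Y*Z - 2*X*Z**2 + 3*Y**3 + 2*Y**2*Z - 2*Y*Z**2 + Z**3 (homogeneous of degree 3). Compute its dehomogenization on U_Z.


f(x, y) = -2*x**3 + 2*x**2 + x*y**2 + 2*x*y - 2*x + 3*y**3 + 2*y**2 - 2*y + 1

On U_Z we set Z = 1. Each monomial c·X^i·Y^j·Z^k in F becomes c·x^i·y^j·1^k = c·x^i·y^j.
Substituting Z = 1: F(X, Y, 1) = -2*x**3 + 2*x**2 + x*y**2 + 2*x*y - 2*x + 3*y**3 + 2*y**2 - 2*y + 1.
Note: deg(f) ≤ deg(F) = 3; strict inequality happens when F is divisible by Z (lost terms).


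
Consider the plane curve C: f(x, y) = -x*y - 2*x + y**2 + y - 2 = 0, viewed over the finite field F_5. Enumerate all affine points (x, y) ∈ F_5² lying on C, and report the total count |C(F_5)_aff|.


Affine F_5-points: {(0, 1), (0, 3), (1, 2), (1, 3), (2, 3), (3, 3), (3, 4), (4, 0), (4, 3)}; count = 9.

For each of the 25 pairs (x, y) ∈ F_5², evaluate f(x, y) mod 5. Record the zeros.
  x = 0: [0↦3, 1↦0, 2↦4, 3↦0, 4↦3]  zeros at y ∈ {1, 3}
  x = 1: [0↦1, 1↦2, 2↦0, 3↦0, 4↦2]  zeros at y ∈ {2, 3}
  x = 2: [0↦4, 1↦4, 2↦1, 3↦0, 4↦1]  zeros at y ∈ {3}
  x = 3: [0↦2, 1↦1, 2↦2, 3↦0, 4↦0]  zeros at y ∈ {3, 4}
  x = 4: [0↦0, 1↦3, 2↦3, 3↦0, 4↦4]  zeros at y ∈ {0, 3}
Collecting zeros: affine points = {(0, 1), (0, 3), (1, 2), (1, 3), (2, 3), (3, 3), (3, 4), (4, 0), (4, 3)}.
Total count |C(F_5)_aff| = 9.


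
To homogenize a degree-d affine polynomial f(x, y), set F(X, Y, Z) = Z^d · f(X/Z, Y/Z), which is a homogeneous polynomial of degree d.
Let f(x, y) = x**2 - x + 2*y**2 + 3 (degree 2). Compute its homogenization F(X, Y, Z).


F(X, Y, Z) = X**2 - X*Z + 2*Y**2 + 3*Z**2

deg(f) = 2.
Substitute x = X/Z, y = Y/Z into f, then multiply by Z^2.
  monomial 1·x^2·y^0 ↦ 1·X^2·Y^0·Z^0.
  monomial -1·x^1·y^0 ↦ -1·X^1·Y^0·Z^1.
  monomial 2·x^0·y^2 ↦ 2·X^0·Y^2·Z^0.
  monomial 3·x^0·y^0 ↦ 3·X^0·Y^0·Z^2.
Collecting: F(X, Y, Z) = X**2 - X*Z + 2*Y**2 + 3*Z**2.


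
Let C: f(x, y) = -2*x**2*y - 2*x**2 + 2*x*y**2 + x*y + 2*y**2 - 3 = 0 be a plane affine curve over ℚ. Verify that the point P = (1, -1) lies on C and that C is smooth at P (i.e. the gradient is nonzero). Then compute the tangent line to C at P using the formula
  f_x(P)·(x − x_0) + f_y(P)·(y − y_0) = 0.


Tangent line at P: x - 9*y - 10 = 0.

Step 1: f(1, -1) = 0, so P lies on C.
Step 2: partial derivatives
  f_x(x, y) = -4*x*y - 4*x + 2*y**2 + y, f_y(x, y) = -2*x**2 + 4*x*y + x + 4*y.
  f_x(P) = 1, f_y(P) = -9 (gradient nonzero, so P is smooth).
Step 3: tangent line at P: 1·(x − 1) + -9·(y − -1) = 0.
Expanding: x - 9*y - 10 = 0.


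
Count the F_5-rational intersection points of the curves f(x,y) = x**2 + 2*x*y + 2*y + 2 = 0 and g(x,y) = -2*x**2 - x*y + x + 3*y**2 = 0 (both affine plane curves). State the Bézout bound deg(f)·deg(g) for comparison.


Common zeros: ∅; count = 0; Bézout bound = 4.

deg(f) = 2, deg(g) = 2, so Bézout bound = 4.
Scan x ∈ F_5. For each x, list the y ∈ F_5 with f(x, y) ≡ 0 and those with g(x, y) ≡ 0 (mod 5); the common zeros in that column are the intersection.
  x = 0: f ≡ 0 at y ∈ {4}; g ≡ 0 at y ∈ {0}; common: ∅.
  x = 1: f ≡ 0 at y ∈ {3}; g ≡ 0 at y ∈ ∅; common: ∅.
  x = 2: f ≡ 0 at y ∈ {4}; g ≡ 0 at y ∈ {1, 3}; common: ∅.
  x = 3: f ≡ 0 at y ∈ {3}; g ≡ 0 at y ∈ {0, 1}; common: ∅.
  x = 4: f ≡ 0 at y ∈ ∅; g ≡ 0 at y ∈ ∅; common: ∅.
Collecting: common zeros = ∅, so the count is 0.
Comparison with the Bézout bound: 0 ≤ 4 = deg(f)·deg(g), as expected for curves with no common component (the affine F_5-count falls short of the bound because intersections may lie at infinity, over extension fields, or carry multiplicity).


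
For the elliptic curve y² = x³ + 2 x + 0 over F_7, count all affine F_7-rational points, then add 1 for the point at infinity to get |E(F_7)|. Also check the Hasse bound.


Affine points = {(0, 0), (4, 3), (4, 4), (5, 3), (5, 4), (6, 2), (6, 5)}; affine count = 7; |E(F_7)| = 8.

Discriminant check: Δ ∝ 4a³ + 27b² = 4·2³ + 27·0² = 4·8 + 27·0 ≡ 4 (mod 7). Nonzero ⇒ E is nonsingular.
For each x ∈ F_7, compute rhs = x³ + 2·x + 0 mod 7, then count y ∈ F_7 with y² ≡ rhs.
  x = 0: rhs = 0, matching y values: 0 (1 points).
  x = 1: rhs = 3, matching y values: none (0 points).
  x = 2: rhs = 5, matching y values: none (0 points).
  x = 3: rhs = 5, matching y values: none (0 points).
  x = 4: rhs = 2, matching y values: 3, 4 (2 points).
  x = 5: rhs = 2, matching y values: 3, 4 (2 points).
  x = 6: rhs = 4, matching y values: 2, 5 (2 points).
Total affine count: 7.
Full point count |E(F_7)| = 7 + 1 = 8.
Hasse bound: |8 − (7+1)| = |0| = 0 ≤ 2√7 ≈ 5.2915 ✓.


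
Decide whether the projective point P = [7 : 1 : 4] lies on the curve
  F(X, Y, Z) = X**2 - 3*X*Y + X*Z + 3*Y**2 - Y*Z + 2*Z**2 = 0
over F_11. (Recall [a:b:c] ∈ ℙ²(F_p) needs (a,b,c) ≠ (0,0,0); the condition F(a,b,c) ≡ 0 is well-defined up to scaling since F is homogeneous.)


F(7,1,4) ≡ 10 (mod 11); P is NOT on the curve.

Evaluate F(7, 1, 4) term-by-term (mod 11).
  X**2 ↦ 1·49·1·1 = 49
  -3*X*Y ↦ -3·7·1·1 = -21
  X*Z ↦ 1·7·1·4 = 28
  3*Y**2 ↦ 3·1·1·1 = 3
  -Y*Z ↦ -1·1·1·4 = -4
  2*Z**2 ↦ 2·1·1·16 = 32
Sum: F(7, 1, 4) = (49) + (-21) + (28) + (3) + (-4) + (32) = 87.
Reducing mod 11: 87 ≡ 10 (mod 11).
Since F(a, b, c) ≡ 10 ≠ 0 (mod 11), P does NOT lie on the curve.


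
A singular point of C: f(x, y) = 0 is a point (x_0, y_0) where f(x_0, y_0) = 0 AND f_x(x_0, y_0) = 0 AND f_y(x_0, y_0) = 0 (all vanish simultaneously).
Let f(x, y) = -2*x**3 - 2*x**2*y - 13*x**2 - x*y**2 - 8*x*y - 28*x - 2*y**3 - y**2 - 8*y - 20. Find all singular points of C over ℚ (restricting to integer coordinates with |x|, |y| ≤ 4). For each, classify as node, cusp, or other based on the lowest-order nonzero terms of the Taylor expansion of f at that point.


Singular points: {(-2, 0)}; classification: node.

Compute partial derivatives:
  f_x = -6*x**2 - 4*x*y - 26*x - y**2 - 8*y - 28.
  f_y = -2*x**2 - 2*x*y - 8*x - 6*y**2 - 2*y - 8.
Scan x_0 ∈ {−4, ..., 4}. For each x_0, f_y(x_0, y) is a polynomial in y; find its integer roots y ∈ {−4, ..., 4}, then test f_x and f at those candidates.
  x = -4: f_y(-4, y) = -6*y**2 + 6*y - 8; no integer root y with |y| ≤ 4.
  x = -3: f_y(-3, y) = -6*y**2 + 4*y - 2; no integer root y with |y| ≤ 4.
  x = -2: f_y(-2, y) = -6*y**2 + 2*y; vanishes at y ∈ {0}. (-2, 0): f_x = 0, f = 0 — SINGULAR.
  x = -1: f_y(-1, y) = -6*y**2 - 2; no integer root y with |y| ≤ 4.
  x = 0: f_y(0, y) = -6*y**2 - 2*y - 8; no integer root y with |y| ≤ 4.
  x = 1: f_y(1, y) = -6*y**2 - 4*y - 18; no integer root y with |y| ≤ 4.
  x = 2: f_y(2, y) = -6*y**2 - 6*y - 32; no integer root y with |y| ≤ 4.
  x = 3: f_y(3, y) = -6*y**2 - 8*y - 50; no integer root y with |y| ≤ 4.
  x = 4: f_y(4, y) = -6*y**2 - 10*y - 72; no integer root y with |y| ≤ 4.
Only singular point on the grid: (-2, 0).
Classify: substitute x = -2 + u, y = 0 + v and expand: f = -2*u**3 - 2*u**2*v - u**2 - u*v**2 - 2*v**3 + v**2.
No constant or linear terms (consistent with a singular point). Quadratic part: -u**2 + v**2. Cubic part: -2*u**3 - 2*u**2*v - u*v**2 - 2*v**3.
The quadratic part v**2 - u**2 = (v − u)(v + u) splits into two distinct linear factors, so there are two distinct tangent lines y − 0 = ±(x − -2) — this is a node (ordinary double point).
Classification: node.


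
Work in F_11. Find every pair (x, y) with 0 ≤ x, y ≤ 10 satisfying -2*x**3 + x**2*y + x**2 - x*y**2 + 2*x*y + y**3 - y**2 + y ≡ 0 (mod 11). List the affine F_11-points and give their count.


Affine F_11-points: {(0, 0), (3, 10), (4, 3), (4, 10), (6, 0), (8, 9), (10, 2)}; count = 7.

For each of the 121 pairs (x, y) ∈ F_11², evaluate f(x, y) mod 11. Record the zeros.
  x = 0: [0↦0, 1↦1, 2↦6, 3↦10, 4↦8, 5↦6, 6↦10, 7↦4, 8↦5, 9↦8, 10↦8]  zeros at y ∈ {0}
  x = 1: [0↦10, 1↦2, 2↦7, 3↦9, 4↦3, 5↦6, 6↦2, 7↦8, 8↦8, 9↦8, 10↦3]  zeros at y ∈ ∅
  x = 2: [0↦10, 1↦6, 2↦2, 3↦4, 4↦7, 5↦6, 6↦7, 7↦5, 8↦6, 9↦5, 10↦8]  zeros at y ∈ ∅
  x = 3: [0↦10, 1↦1, 2↦1, 3↦5, 4↦8, 5↦5, 6↦2, 7↦5, 8↦9, 9↦9, 10↦0]  zeros at y ∈ {10}
  x = 4: [0↦9, 1↦8, 2↦3, 3↦0, 4↦5, 5↦2, 6↦8, 7↦7, 8↦5, 9↦8, 10↦0]  zeros at y ∈ {3, 10}
  x = 5: [0↦6, 1↦4, 2↦7, 3↦10, 4↦8, 5↦7, 6↦2, 7↦10, 8↦4, 9↦1, 10↦7]  zeros at y ∈ ∅
  x = 6: [0↦0, 1↦10, 2↦1, 3↦1, 4↦5, 5↦8, 6↦5, 7↦2, 8↦5, 9↦9, 10↦9]  zeros at y ∈ {0}
  x = 7: [0↦1, 1↦3, 2↦6, 3↦5, 4↦6, 5↦4, 6↦5, 7↦4, 8↦7, 9↦9, 10↦5]  zeros at y ∈ ∅
  x = 8: [0↦8, 1↦4, 2↦10, 3↦10, 4↦10, 5↦5, 6↦1, 7↦4, 8↦9, 9↦0, 10↦5]  zeros at y ∈ {9}
  x = 9: [0↦9, 1↦1, 2↦1, 3↦4, 4↦5, 5↦10, 6↦3, 7↦1, 8↦10, 9↦3, 10↦8]  zeros at y ∈ ∅
  x = 10: [0↦3, 1↦4, 2↦0, 3↦8, 4↦1, 5↦7, 6↦10, 7↦5, 8↦9, 9↦6, 10↦2]  zeros at y ∈ {2}
Collecting zeros: affine points = {(0, 0), (3, 10), (4, 3), (4, 10), (6, 0), (8, 9), (10, 2)}.
Total count |C(F_11)_aff| = 7.


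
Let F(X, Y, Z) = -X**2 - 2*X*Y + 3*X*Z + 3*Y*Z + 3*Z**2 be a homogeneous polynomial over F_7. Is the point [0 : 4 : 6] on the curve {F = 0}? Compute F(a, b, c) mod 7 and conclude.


F(0,4,6) ≡ 5 (mod 7); P is NOT on the curve.

Evaluate F(0, 4, 6) term-by-term (mod 7).
  -X**2 ↦ -1·0·1·1 = 0
  -2*X*Y ↦ -2·0·4·1 = 0
  3*X*Z ↦ 3·0·1·6 = 0
  3*Y*Z ↦ 3·1·4·6 = 72
  3*Z**2 ↦ 3·1·1·36 = 108
Sum: F(0, 4, 6) = (0) + (0) + (0) + (72) + (108) = 180.
Reducing mod 7: 180 ≡ 5 (mod 7).
Since F(a, b, c) ≡ 5 ≠ 0 (mod 7), P does NOT lie on the curve.


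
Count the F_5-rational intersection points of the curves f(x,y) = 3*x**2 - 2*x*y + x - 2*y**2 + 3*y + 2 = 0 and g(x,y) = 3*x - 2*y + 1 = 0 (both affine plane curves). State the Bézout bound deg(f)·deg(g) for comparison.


Common zeros: {(1, 2)}; count = 1; Bézout bound = 2.

deg(f) = 2, deg(g) = 1, so Bézout bound = 2.
Scan x ∈ F_5. For each x, list the y ∈ F_5 with f(x, y) ≡ 0 and those with g(x, y) ≡ 0 (mod 5); the common zeros in that column are the intersection.
  x = 0: f ≡ 0 at y ∈ {2}; g ≡ 0 at y ∈ {3}; common: ∅.
  x = 1: f ≡ 0 at y ∈ {1, 2}; g ≡ 0 at y ∈ {2}; common: {2}.
  x = 2: f ≡ 0 at y ∈ {3, 4}; g ≡ 0 at y ∈ {1}; common: ∅.
  x = 3: f ≡ 0 at y ∈ {3}; g ≡ 0 at y ∈ {0}; common: ∅.
  x = 4: f ≡ 0 at y ∈ ∅; g ≡ 0 at y ∈ {4}; common: ∅.
Collecting: common zeros = {(1, 2)}, so the count is 1.
Comparison with the Bézout bound: 1 ≤ 2 = deg(f)·deg(g), as expected for curves with no common component (the affine F_5-count falls short of the bound because intersections may lie at infinity, over extension fields, or carry multiplicity).


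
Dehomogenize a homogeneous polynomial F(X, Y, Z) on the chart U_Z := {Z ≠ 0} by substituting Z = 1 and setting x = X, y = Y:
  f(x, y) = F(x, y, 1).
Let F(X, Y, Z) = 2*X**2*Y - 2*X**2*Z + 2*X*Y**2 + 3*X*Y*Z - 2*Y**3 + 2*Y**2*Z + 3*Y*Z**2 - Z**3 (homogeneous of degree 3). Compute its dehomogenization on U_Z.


f(x, y) = 2*x**2*y - 2*x**2 + 2*x*y**2 + 3*x*y - 2*y**3 + 2*y**2 + 3*y - 1

On U_Z we set Z = 1. Each monomial c·X^i·Y^j·Z^k in F becomes c·x^i·y^j·1^k = c·x^i·y^j.
Substituting Z = 1: F(X, Y, 1) = 2*x**2*y - 2*x**2 + 2*x*y**2 + 3*x*y - 2*y**3 + 2*y**2 + 3*y - 1.
Note: deg(f) ≤ deg(F) = 3; strict inequality happens when F is divisible by Z (lost terms).
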